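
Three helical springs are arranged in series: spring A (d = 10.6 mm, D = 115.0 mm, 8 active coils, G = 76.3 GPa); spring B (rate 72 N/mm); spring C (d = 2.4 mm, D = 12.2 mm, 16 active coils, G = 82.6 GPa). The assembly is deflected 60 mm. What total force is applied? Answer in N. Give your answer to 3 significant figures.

k_A = Gd⁴/(8D³N_a) = (76.3×10³)(10.6⁴)/(8·115.0³·8) = 9.8963 N/mm
k_C = Gd⁴/(8D³N_a) = (82.6×10³)(2.4⁴)/(8·12.2³·16) = 11.791 N/mm
Series: 1/k_eq = 1/9.8963 + 1/72 + 1/11.791 = 0.19975; k_eq = 5.0063 N/mm
F = k_eq·δ = 5.0063·60 = 300.38 N

300 N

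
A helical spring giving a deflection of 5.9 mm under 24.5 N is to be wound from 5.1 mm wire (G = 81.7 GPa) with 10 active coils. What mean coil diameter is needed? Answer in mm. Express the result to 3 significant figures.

Required rate k = F/δ = 24.5/5.9 = 4.1525 N/mm
D = (Gd⁴/(8N_a·k))^(1/3) = (81.7×10³·5.1⁴/(8·10·4.1525))^(1/3)
  = (166379)^(1/3) = 55.0004 mm

55.0 mm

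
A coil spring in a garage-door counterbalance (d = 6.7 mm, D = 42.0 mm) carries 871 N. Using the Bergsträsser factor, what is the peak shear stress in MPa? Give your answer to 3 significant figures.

Spring index C = D/d = 42.0/6.7 = 6.2687
K_B = (4C+2)/(4C−3) = 27.075/22.075 = 1.2265
τ₀ = 8FD/(πd³) = 8·871·42.0/(π·6.7³) = 292656/944.87 = 309.73 MPa
τ_max = K·τ₀ = 1.2265 × 309.73 = 379.89 MPa

380 MPa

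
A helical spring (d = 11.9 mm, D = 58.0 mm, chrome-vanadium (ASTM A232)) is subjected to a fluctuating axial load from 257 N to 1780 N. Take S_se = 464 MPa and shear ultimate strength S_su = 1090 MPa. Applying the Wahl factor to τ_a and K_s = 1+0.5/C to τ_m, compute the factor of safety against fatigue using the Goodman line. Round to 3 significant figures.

3.57

C = D/d = 58.0/11.9 = 4.8739; K_W = (4C−1)/(4C−4)+0.615/C = 1.3198; K_s = 1+0.5/C = 1.1026
F_a = (F_max−F_min)/2 = 761.5 N; F_m = (F_max+F_min)/2 = 1018.5 N
τ_a = K_W·8F_aD/(πd³) = 1.3198 × 66.742 = 88.084 MPa
τ_m = K_s·8F_mD/(πd³) = 1.1026 × 89.266 = 98.424 MPa
Goodman: 1/n_f = τ_a/S_se + τ_m/S_su = 88.084/464 + 98.424/1090 = 0.18984 + 0.09030 = 0.28013
n_f = 1/0.28013 = 3.57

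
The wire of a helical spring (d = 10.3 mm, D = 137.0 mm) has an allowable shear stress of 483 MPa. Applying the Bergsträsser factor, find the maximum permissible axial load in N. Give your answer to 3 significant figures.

C = D/d = 137.0/10.3 = 13.3010
K_B = (4C+2)/(4C−3) = 55.204/50.204 = 1.0996
τ_max = K·8FD/(πd³) → F_max = τ_allow·πd³/(8DK)
F_max = 483·π·10.3³/(8·137.0·1.0996) = 1.6581e+06/1205.2 = 1375.8 N

1380 N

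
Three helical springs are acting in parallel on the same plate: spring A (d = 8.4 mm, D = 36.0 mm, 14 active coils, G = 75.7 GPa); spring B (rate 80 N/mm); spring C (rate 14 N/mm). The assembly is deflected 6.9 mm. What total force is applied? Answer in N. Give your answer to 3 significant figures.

k_A = Gd⁴/(8D³N_a) = (75.7×10³)(8.4⁴)/(8·36.0³·14) = 72.125 N/mm
Parallel: k_eq = 72.125 + 80 + 14 = 166.13 N/mm
F = k_eq·δ = 166.13·6.9 = 1146.3 N

1150 N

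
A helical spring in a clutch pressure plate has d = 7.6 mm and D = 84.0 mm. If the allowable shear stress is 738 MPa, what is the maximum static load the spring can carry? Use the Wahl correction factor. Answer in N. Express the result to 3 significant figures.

C = D/d = 84.0/7.6 = 11.0526
K_W = (4C−1)/(4C−4) + 0.615/C = 43.211/40.211 + 0.0556 = 1.1303
τ_max = K·8FD/(πd³) → F_max = τ_allow·πd³/(8DK)
F_max = 738·π·7.6³/(8·84.0·1.1303) = 1.0178e+06/759.53 = 1340 N

1340 N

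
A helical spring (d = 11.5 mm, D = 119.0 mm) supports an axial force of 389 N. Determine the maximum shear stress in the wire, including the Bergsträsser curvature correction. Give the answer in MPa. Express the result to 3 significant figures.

87.6 MPa

Spring index C = D/d = 119.0/11.5 = 10.3478
K_B = (4C+2)/(4C−3) = 43.391/38.391 = 1.1302
τ₀ = 8FD/(πd³) = 8·389·119.0/(π·11.5³) = 370328/4778 = 77.507 MPa
τ_max = K·τ₀ = 1.1302 × 77.507 = 87.602 MPa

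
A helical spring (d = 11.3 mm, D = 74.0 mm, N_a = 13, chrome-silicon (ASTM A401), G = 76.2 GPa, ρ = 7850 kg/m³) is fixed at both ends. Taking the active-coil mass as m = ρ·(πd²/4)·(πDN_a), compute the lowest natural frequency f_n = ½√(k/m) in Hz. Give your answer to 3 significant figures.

k = Gd⁴/(8D³N_a) = (76.2×10³)(11.3⁴)/(8·74.0³·13) = 29.481 N/mm = 29481 N/m
Wire length L = πDN_a = π·74.0·13 = 3022.2 mm
m = ρ·(πd²/4)·L = 7850 × 100.29×10⁻⁶ m² × 3.0222 m = 2.3793 kg
f_n = ½√(k/m) = 0.5·√(29481/2.3793) = 0.5·√(12391) = 55.657 Hz

55.7 Hz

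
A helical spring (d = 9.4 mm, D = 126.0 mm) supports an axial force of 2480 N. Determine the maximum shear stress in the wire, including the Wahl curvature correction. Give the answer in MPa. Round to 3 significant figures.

Spring index C = D/d = 126.0/9.4 = 13.4043
K_W = (4C−1)/(4C−4) + 0.615/C = 52.617/49.617 + 0.0459 = 1.1063
τ₀ = 8FD/(πd³) = 8·2480·126.0/(π·9.4³) = 2.49984e+06/2609.4 = 958.03 MPa
τ_max = K·τ₀ = 1.1063 × 958.03 = 1059.9 MPa

1060 MPa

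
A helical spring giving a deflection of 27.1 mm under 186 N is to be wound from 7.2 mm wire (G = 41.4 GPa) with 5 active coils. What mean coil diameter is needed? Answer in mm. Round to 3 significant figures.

Required rate k = F/δ = 186/27.1 = 6.8635 N/mm
D = (Gd⁴/(8N_a·k))^(1/3) = (41.4×10³·7.2⁴/(8·5·6.8635))^(1/3)
  = (405253)^(1/3) = 74.0018 mm

74.0 mm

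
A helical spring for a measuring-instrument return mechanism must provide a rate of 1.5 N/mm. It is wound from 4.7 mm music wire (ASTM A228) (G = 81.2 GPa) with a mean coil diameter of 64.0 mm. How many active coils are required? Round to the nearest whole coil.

13

N_a = Gd⁴/(8D³k) = (81.2×10³ × 4.7⁴)/(8 × 64.0³ × 1.5)
    = 3.9623e+07 / 3.14573e+06 = 12.6 → 13 coils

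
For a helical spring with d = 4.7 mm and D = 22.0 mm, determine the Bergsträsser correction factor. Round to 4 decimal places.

1.3180

C = D/d = 22.0/4.7 = 4.6809
K_B = (4C+2)/(4C−3) = 20.723/15.723 = 1.3180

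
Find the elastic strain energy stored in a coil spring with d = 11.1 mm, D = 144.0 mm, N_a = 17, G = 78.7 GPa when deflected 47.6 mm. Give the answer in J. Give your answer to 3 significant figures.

3.33 J

k = Gd⁴/(8D³N_a) = (78.7×10³)(11.1⁴)/(8·144.0³·17) = 2.942 N/mm
U = ½kδ² = 0.5 × 2.942 × 47.6² = 3332.9 N·mm = 3.3329 J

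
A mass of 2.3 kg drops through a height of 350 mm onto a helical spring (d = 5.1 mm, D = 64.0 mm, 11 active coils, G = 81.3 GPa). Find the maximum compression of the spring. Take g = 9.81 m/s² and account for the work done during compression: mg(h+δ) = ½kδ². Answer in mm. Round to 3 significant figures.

91.4 mm

k = Gd⁴/(8D³N_a) = (81.3×10³)(5.1⁴)/(8·64.0³·11) = 2.3842 N/mm
W = mg = 2.3 × 9.81 = 22.563 N
½kδ² − Wδ − Wh = 0 → δ = (W + √(W² + 2kWh))/k
δ = (22.563 + √(509.09 + 37656.8))/2.3842 = (22.563 + 195.36)/2.3842 = 91.402 mm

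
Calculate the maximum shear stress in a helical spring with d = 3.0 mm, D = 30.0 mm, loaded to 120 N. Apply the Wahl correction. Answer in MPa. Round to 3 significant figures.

Spring index C = D/d = 30.0/3.0 = 10.0000
K_W = (4C−1)/(4C−4) + 0.615/C = 39.000/36.000 + 0.0615 = 1.1448
τ₀ = 8FD/(πd³) = 8·120·30.0/(π·3.0³) = 28800/84.823 = 339.53 MPa
τ_max = K·τ₀ = 1.1448 × 339.53 = 388.71 MPa

389 MPa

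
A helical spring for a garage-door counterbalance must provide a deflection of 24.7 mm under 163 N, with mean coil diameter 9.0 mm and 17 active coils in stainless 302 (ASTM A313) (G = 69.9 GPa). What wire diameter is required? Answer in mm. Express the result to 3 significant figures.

1.75 mm

Required rate k = F/δ = 163/24.7 = 6.5992 N/mm
d = (8D³N_a·k / G)^(1/4) = (8·9.0³·17·6.5992 / (69.9×10³))^0.25
  = (9.3601)^0.25 = 1.7491 mm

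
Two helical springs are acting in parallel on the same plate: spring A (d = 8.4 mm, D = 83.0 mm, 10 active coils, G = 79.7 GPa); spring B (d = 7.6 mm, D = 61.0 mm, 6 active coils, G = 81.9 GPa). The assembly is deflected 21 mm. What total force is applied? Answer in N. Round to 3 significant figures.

709 N

k_A = Gd⁴/(8D³N_a) = (79.7×10³)(8.4⁴)/(8·83.0³·10) = 8.6746 N/mm
k_B = Gd⁴/(8D³N_a) = (81.9×10³)(7.6⁴)/(8·61.0³·6) = 25.079 N/mm
Parallel: k_eq = 8.6746 + 25.079 = 33.753 N/mm
F = k_eq·δ = 33.753·21 = 708.82 N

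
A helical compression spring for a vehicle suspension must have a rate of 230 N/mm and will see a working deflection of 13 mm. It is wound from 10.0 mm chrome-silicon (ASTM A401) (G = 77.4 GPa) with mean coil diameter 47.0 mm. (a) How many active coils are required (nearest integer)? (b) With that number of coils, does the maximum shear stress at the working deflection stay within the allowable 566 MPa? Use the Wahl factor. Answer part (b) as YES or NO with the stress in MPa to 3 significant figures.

(a) 4 coils; (b) YES, τ_max = 483 MPa

N_a = Gd⁴/(8D³k) = (77.4×10³)(10.0⁴)/(8·47.0³·230) = 4.052 → N_a = 4
Actual rate k = Gd⁴/(8D³·4) = 232.97 N/mm
Working load F = kδ = 232.97·13 = 3028.6 N
C = 47.0/10.0 = 4.7000; K_W = (4C−1)/(4C−4)+0.615/C = 1.3336
τ_max = K_W·8FD/(πd³) = 1.3336·362.48 = 483.38 MPa
τ_max ≤ 566 MPa → acceptable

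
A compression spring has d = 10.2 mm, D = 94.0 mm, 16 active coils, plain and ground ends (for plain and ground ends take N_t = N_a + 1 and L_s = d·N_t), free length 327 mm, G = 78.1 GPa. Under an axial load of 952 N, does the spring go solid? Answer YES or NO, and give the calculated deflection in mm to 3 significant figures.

NO, δ = 120 mm

k = Gd⁴/(8D³N_a) = (78.1×10³)(10.2⁴)/(8·94.0³·16) = 7.9517 N/mm
N_t = 17; L_s = 10.2·17 = 173.4 mm; δ_solid = L₀ − L_s = 327 − 173.4 = 153.6 mm
δ = F/k = 952/7.9517 = 119.72 mm
δ < δ_solid → spring does not go solid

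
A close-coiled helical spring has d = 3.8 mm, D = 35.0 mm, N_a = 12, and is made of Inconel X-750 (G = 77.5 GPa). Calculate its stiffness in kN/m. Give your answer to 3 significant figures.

k = Gd⁴/(8D³N_a) = (77.5×10³ × 3.8⁴) / (8 × 35.0³ × 12)
  = 1.61598e+07 / 4.116e+06 = 3.9261 N/mm

3.93 kN/m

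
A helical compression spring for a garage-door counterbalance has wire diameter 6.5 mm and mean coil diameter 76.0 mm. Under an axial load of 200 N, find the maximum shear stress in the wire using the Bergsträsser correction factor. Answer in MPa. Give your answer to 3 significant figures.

157 MPa

Spring index C = D/d = 76.0/6.5 = 11.6923
K_B = (4C+2)/(4C−3) = 48.769/43.769 = 1.1142
τ₀ = 8FD/(πd³) = 8·200·76.0/(π·6.5³) = 121600/862.76 = 140.94 MPa
τ_max = K·τ₀ = 1.1142 × 140.94 = 157.04 MPa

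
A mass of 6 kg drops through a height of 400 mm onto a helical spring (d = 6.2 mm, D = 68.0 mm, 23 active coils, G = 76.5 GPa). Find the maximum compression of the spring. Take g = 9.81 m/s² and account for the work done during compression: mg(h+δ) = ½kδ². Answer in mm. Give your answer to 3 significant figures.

k = Gd⁴/(8D³N_a) = (76.5×10³)(6.2⁴)/(8·68.0³·23) = 1.9538 N/mm
W = mg = 6 × 9.81 = 58.86 N
½kδ² − Wδ − Wh = 0 → δ = (W + √(W² + 2kWh))/k
δ = (58.86 + √(3464.5 + 92001.3))/1.9538 = (58.86 + 308.98)/1.9538 = 188.27 mm

188 mm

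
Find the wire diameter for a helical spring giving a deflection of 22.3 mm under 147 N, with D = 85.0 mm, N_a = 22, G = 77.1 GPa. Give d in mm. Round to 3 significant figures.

9.80 mm

Required rate k = F/δ = 147/22.3 = 6.5919 N/mm
d = (8D³N_a·k / G)^(1/4) = (8·85.0³·22·6.5919 / (77.1×10³))^0.25
  = (9241.2)^0.25 = 9.8046 mm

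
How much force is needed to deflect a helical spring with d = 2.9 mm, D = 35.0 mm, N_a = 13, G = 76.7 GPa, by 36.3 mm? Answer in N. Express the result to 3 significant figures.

k = Gd⁴/(8D³N_a) = (76.7×10³)(2.9⁴)/(8·35.0³·13) = 1.2166 N/mm
F = k·δ = 1.2166 × 36.3 = 44.163 N

44.2 N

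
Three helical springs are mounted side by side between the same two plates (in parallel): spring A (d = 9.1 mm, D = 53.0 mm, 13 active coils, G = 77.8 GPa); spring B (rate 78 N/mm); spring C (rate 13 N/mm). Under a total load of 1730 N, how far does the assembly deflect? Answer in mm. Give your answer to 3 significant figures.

13.8 mm

k_A = Gd⁴/(8D³N_a) = (77.8×10³)(9.1⁴)/(8·53.0³·13) = 34.458 N/mm
Parallel: k_eq = 34.458 + 78 + 13 = 125.46 N/mm
δ = F/k_eq = 1730/125.46 = 13.79 mm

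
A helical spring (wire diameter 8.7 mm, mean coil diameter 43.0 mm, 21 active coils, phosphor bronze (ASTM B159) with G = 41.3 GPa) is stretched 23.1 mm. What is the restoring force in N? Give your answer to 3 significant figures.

k = Gd⁴/(8D³N_a) = (41.3×10³)(8.7⁴)/(8·43.0³·21) = 17.714 N/mm
F = k·δ = 17.714 × 23.1 = 409.19 N

409 N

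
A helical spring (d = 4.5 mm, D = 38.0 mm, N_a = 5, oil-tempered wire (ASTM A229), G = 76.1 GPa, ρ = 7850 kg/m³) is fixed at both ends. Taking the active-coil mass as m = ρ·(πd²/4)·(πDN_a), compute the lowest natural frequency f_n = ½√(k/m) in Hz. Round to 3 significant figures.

k = Gd⁴/(8D³N_a) = (76.1×10³)(4.5⁴)/(8·38.0³·5) = 14.218 N/mm = 14218 N/m
Wire length L = πDN_a = π·38.0·5 = 596.9 mm
m = ρ·(πd²/4)·L = 7850 × 15.904×10⁻⁶ m² × 0.5969 m = 0.074523 kg
f_n = ½√(k/m) = 0.5·√(14218/0.074523) = 0.5·√(1.9078e+05) = 218.39 Hz

218 Hz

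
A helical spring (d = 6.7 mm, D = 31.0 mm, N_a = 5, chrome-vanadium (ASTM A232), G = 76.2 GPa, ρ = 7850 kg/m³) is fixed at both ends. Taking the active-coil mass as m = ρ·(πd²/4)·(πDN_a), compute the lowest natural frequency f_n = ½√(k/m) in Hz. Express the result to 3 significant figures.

k = Gd⁴/(8D³N_a) = (76.2×10³)(6.7⁴)/(8·31.0³·5) = 128.86 N/mm = 1.2886e+05 N/m
Wire length L = πDN_a = π·31.0·5 = 486.95 mm
m = ρ·(πd²/4)·L = 7850 × 35.257×10⁻⁶ m² × 0.48695 m = 0.13477 kg
f_n = ½√(k/m) = 0.5·√(1.2886e+05/0.13477) = 0.5·√(9.5613e+05) = 488.91 Hz

489 Hz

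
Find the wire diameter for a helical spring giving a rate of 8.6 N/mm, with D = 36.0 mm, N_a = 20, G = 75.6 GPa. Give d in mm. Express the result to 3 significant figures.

5.40 mm

d = (8D³N_a·k / G)^(1/4) = (8·36.0³·20·8.6 / (75.6×10³))^0.25
  = (849.19)^0.25 = 5.3982 mm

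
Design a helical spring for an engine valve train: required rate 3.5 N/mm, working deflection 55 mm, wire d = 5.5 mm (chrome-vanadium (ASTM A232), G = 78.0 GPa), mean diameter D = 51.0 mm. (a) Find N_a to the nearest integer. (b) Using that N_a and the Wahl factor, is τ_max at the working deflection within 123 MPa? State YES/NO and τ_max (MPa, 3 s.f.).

(a) 19 coils; (b) NO, τ_max = 176 MPa

N_a = Gd⁴/(8D³k) = (78.0×10³)(5.5⁴)/(8·51.0³·3.5) = 19.22 → N_a = 19
Actual rate k = Gd⁴/(8D³·19) = 3.5399 N/mm
Working load F = kδ = 3.5399·55 = 194.69 N
C = 51.0/5.5 = 9.2727; K_W = (4C−1)/(4C−4)+0.615/C = 1.1570
τ_max = K_W·8FD/(πd³) = 1.1570·151.98 = 175.83 MPa
τ_max > 123 MPa → exceeds allowable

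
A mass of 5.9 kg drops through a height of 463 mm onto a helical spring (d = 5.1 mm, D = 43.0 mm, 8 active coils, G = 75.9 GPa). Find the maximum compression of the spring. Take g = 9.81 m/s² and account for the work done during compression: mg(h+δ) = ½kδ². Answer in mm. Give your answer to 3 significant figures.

78.8 mm

k = Gd⁴/(8D³N_a) = (75.9×10³)(5.1⁴)/(8·43.0³·8) = 10.091 N/mm
W = mg = 5.9 × 9.81 = 57.879 N
½kδ² − Wδ − Wh = 0 → δ = (W + √(W² + 2kWh))/k
δ = (57.879 + √(3350 + 540840))/10.091 = (57.879 + 737.69)/10.091 = 78.839 mm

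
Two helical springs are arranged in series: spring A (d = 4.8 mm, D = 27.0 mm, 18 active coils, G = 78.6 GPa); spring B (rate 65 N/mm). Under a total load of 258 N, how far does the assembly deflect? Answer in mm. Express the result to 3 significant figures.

21.5 mm

k_A = Gd⁴/(8D³N_a) = (78.6×10³)(4.8⁴)/(8·27.0³·18) = 14.721 N/mm
Series: 1/k_eq = 1/14.721 + 1/65 = 0.083315; k_eq = 12.003 N/mm
δ = F/k_eq = 258/12.003 = 21.495 mm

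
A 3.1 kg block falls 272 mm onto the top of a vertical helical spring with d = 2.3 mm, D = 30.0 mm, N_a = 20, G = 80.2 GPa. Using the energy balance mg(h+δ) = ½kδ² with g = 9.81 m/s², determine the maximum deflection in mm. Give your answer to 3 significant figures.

k = Gd⁴/(8D³N_a) = (80.2×10³)(2.3⁴)/(8·30.0³·20) = 0.51952 N/mm
W = mg = 3.1 × 9.81 = 30.411 N
½kδ² − Wδ − Wh = 0 → δ = (W + √(W² + 2kWh))/k
δ = (30.411 + √(924.83 + 8594.72))/0.51952 = (30.411 + 97.568)/0.51952 = 246.34 mm

246 mm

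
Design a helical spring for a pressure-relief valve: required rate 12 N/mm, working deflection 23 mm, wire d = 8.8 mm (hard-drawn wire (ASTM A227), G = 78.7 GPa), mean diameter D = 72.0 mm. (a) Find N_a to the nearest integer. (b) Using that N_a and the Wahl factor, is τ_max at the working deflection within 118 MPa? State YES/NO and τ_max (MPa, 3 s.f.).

N_a = Gd⁴/(8D³k) = (78.7×10³)(8.8⁴)/(8·72.0³·12) = 13.17 → N_a = 13
Actual rate k = Gd⁴/(8D³·13) = 12.158 N/mm
Working load F = kδ = 12.158·23 = 279.64 N
C = 72.0/8.8 = 8.1818; K_W = (4C−1)/(4C−4)+0.615/C = 1.1796
τ_max = K_W·8FD/(πd³) = 1.1796·75.236 = 88.748 MPa
τ_max ≤ 118 MPa → acceptable

(a) 13 coils; (b) YES, τ_max = 88.7 MPa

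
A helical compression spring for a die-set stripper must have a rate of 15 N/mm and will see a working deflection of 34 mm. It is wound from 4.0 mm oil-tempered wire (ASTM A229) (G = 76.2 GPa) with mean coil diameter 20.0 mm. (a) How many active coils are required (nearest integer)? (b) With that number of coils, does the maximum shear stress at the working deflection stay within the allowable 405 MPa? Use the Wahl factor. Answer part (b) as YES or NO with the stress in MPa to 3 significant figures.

(a) 20 coils; (b) NO, τ_max = 540 MPa

N_a = Gd⁴/(8D³k) = (76.2×10³)(4.0⁴)/(8·20.0³·15) = 20.32 → N_a = 20
Actual rate k = Gd⁴/(8D³·20) = 15.24 N/mm
Working load F = kδ = 15.24·34 = 518.16 N
C = 20.0/4.0 = 5.0000; K_W = (4C−1)/(4C−4)+0.615/C = 1.3105
τ_max = K_W·8FD/(πd³) = 1.3105·412.34 = 540.37 MPa
τ_max > 405 MPa → exceeds allowable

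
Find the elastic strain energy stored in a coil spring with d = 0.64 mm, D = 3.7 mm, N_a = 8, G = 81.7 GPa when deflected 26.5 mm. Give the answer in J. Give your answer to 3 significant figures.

1.48 J

k = Gd⁴/(8D³N_a) = (81.7×10³)(0.64⁴)/(8·3.7³·8) = 4.2282 N/mm
U = ½kδ² = 0.5 × 4.2282 × 26.5² = 1484.6 N·mm = 1.4846 J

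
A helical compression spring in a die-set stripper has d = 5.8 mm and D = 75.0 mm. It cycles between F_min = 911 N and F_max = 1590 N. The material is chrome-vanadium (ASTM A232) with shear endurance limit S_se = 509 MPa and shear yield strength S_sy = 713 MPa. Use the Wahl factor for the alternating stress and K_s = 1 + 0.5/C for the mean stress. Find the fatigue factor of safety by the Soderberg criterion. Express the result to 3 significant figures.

0.399

C = D/d = 75.0/5.8 = 12.9310; K_W = (4C−1)/(4C−4)+0.615/C = 1.1104; K_s = 1+0.5/C = 1.0387
F_a = (F_max−F_min)/2 = 339.5 N; F_m = (F_max+F_min)/2 = 1250.5 N
τ_a = K_W·8F_aD/(πd³) = 1.1104 × 332.32 = 369.02 MPa
τ_m = K_s·8F_mD/(πd³) = 1.0387 × 1224.1 = 1271.4 MPa
Soderberg: 1/n_f = τ_a/S_se + τ_m/S_sy = 369.02/509 + 1271.4/713 = 0.72498 + 1.78315 = 2.5081
n_f = 1/2.5081 = 0.3987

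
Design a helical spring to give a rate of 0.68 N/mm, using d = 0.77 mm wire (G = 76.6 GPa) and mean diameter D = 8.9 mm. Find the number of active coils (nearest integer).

7

N_a = Gd⁴/(8D³k) = (76.6×10³ × 0.77⁴)/(8 × 8.9³ × 0.68)
    = 26927.2 / 3835.03 = 7.021 → 7 coils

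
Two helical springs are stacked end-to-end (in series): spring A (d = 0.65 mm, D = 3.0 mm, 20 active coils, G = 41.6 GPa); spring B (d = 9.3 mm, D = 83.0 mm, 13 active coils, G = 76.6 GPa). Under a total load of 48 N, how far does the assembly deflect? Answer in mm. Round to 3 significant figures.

32.9 mm

k_A = Gd⁴/(8D³N_a) = (41.6×10³)(0.65⁴)/(8·3.0³·20) = 1.7189 N/mm
k_B = Gd⁴/(8D³N_a) = (76.6×10³)(9.3⁴)/(8·83.0³·13) = 9.6359 N/mm
Series: 1/k_eq = 1/1.7189 + 1/9.6359 = 0.68553; k_eq = 1.4587 N/mm
δ = F/k_eq = 48/1.4587 = 32.905 mm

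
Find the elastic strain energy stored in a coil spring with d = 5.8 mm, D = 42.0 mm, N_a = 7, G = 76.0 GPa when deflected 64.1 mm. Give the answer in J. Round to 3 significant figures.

k = Gd⁴/(8D³N_a) = (76.0×10³)(5.8⁴)/(8·42.0³·7) = 20.73 N/mm
U = ½kδ² = 0.5 × 20.73 × 64.1² = 42587 N·mm = 42.587 J

42.6 J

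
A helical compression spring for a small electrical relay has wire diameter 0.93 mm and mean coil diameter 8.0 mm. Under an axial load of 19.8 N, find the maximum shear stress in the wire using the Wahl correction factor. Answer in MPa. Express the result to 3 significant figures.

Spring index C = D/d = 8.0/0.93 = 8.6022
K_W = (4C−1)/(4C−4) + 0.615/C = 33.409/30.409 + 0.0715 = 1.1702
τ₀ = 8FD/(πd³) = 8·19.8·8.0/(π·0.93³) = 1267.2/2.527 = 501.47 MPa
τ_max = K·τ₀ = 1.1702 × 501.47 = 586.8 MPa

587 MPa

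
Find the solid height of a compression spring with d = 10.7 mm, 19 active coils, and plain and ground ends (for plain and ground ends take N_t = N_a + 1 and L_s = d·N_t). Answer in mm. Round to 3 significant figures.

plain and ground ends: N_t = N_a + 1 = 19 + 1 = 20
L_s = d·N_t = 10.7 × 20 = 214 mm

214 mm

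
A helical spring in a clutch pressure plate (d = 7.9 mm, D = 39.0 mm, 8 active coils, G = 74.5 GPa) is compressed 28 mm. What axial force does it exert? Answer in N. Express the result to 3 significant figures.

2140 N

k = Gd⁴/(8D³N_a) = (74.5×10³)(7.9⁴)/(8·39.0³·8) = 76.435 N/mm
F = k·δ = 76.435 × 28 = 2140.2 N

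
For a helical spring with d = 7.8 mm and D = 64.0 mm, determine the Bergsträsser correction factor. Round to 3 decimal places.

1.168

C = D/d = 64.0/7.8 = 8.2051
K_B = (4C+2)/(4C−3) = 34.821/29.821 = 1.1677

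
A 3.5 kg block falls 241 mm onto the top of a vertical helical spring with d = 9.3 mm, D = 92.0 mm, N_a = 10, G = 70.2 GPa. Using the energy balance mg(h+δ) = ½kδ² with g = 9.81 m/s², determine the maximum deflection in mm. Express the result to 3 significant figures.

k = Gd⁴/(8D³N_a) = (70.2×10³)(9.3⁴)/(8·92.0³·10) = 8.4298 N/mm
W = mg = 3.5 × 9.81 = 34.335 N
½kδ² − Wδ − Wh = 0 → δ = (W + √(W² + 2kWh))/k
δ = (34.335 + √(1178.9 + 139508))/8.4298 = (34.335 + 375.08)/8.4298 = 48.568 mm

48.6 mm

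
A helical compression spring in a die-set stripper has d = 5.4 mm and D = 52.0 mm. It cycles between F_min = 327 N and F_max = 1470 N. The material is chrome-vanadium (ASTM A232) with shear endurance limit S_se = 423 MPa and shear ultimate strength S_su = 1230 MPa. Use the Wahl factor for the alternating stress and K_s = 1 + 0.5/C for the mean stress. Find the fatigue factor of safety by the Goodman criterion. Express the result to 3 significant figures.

C = D/d = 52.0/5.4 = 9.6296; K_W = (4C−1)/(4C−4)+0.615/C = 1.1508; K_s = 1+0.5/C = 1.0519
F_a = (F_max−F_min)/2 = 571.5 N; F_m = (F_max+F_min)/2 = 898.5 N
τ_a = K_W·8F_aD/(πd³) = 1.1508 × 480.59 = 553.06 MPa
τ_m = K_s·8F_mD/(πd³) = 1.0519 × 755.58 = 794.81 MPa
Goodman: 1/n_f = τ_a/S_se + τ_m/S_su = 553.06/423 + 794.81/1230 = 1.30746 + 0.64619 = 1.9536
n_f = 1/1.9536 = 0.5119

0.512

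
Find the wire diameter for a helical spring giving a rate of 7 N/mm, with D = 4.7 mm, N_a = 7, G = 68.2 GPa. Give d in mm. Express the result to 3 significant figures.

d = (8D³N_a·k / G)^(1/4) = (8·4.7³·7·7 / (68.2×10³))^0.25
  = (0.59675)^0.25 = 0.8789 mm

0.879 mm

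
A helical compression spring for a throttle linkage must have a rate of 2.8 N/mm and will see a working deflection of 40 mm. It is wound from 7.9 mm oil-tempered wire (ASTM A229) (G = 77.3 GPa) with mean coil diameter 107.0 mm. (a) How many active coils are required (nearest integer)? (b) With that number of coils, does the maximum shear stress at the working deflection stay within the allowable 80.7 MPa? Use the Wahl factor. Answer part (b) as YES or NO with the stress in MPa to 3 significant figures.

(a) 11 coils; (b) YES, τ_max = 68.2 MPa

N_a = Gd⁴/(8D³k) = (77.3×10³)(7.9⁴)/(8·107.0³·2.8) = 10.97 → N_a = 11
Actual rate k = Gd⁴/(8D³·11) = 2.7929 N/mm
Working load F = kδ = 2.7929·40 = 111.72 N
C = 107.0/7.9 = 13.5443; K_W = (4C−1)/(4C−4)+0.615/C = 1.1052
τ_max = K_W·8FD/(πd³) = 1.1052·61.739 = 68.233 MPa
τ_max ≤ 80.7 MPa → acceptable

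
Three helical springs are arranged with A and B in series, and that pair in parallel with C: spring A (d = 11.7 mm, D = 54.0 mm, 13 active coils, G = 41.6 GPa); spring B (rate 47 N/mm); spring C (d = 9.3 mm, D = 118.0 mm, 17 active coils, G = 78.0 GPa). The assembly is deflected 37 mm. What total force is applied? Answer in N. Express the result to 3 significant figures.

k_A = Gd⁴/(8D³N_a) = (41.6×10³)(11.7⁴)/(8·54.0³·13) = 47.602 N/mm
k_C = Gd⁴/(8D³N_a) = (78.0×10³)(9.3⁴)/(8·118.0³·17) = 2.6112 N/mm
Springs A,B series: k_AB = 1/(1/47.602+1/47) = 23.649 N/mm; parallel with C: k_eq = 23.649+2.6112 = 26.261 N/mm
F = k_eq·δ = 26.261·37 = 971.64 N

972 N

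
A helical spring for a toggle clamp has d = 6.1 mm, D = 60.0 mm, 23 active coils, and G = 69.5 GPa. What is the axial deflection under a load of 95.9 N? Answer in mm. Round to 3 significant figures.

39.6 mm

k = Gd⁴/(8D³N_a) = (69.5×10³)(6.1⁴)/(8·60.0³·23) = 2.4212 N/mm
δ = F/k = 95.9 / 2.4212 = 39.608 mm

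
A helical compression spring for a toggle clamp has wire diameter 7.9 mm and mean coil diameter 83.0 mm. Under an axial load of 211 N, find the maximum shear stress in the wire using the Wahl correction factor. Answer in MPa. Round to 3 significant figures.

Spring index C = D/d = 83.0/7.9 = 10.5063
K_W = (4C−1)/(4C−4) + 0.615/C = 41.025/38.025 + 0.0585 = 1.1374
τ₀ = 8FD/(πd³) = 8·211·83.0/(π·7.9³) = 140104/1548.9 = 90.452 MPa
τ_max = K·τ₀ = 1.1374 × 90.452 = 102.88 MPa

103 MPa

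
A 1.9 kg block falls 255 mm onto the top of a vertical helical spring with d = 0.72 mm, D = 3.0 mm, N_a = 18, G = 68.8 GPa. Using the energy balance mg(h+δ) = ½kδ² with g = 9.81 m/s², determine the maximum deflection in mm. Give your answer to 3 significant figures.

48.8 mm

k = Gd⁴/(8D³N_a) = (68.8×10³)(0.72⁴)/(8·3.0³·18) = 4.7555 N/mm
W = mg = 1.9 × 9.81 = 18.639 N
½kδ² − Wδ − Wh = 0 → δ = (W + √(W² + 2kWh))/k
δ = (18.639 + √(347.41 + 45204.8))/4.7555 = (18.639 + 213.43)/4.7555 = 48.801 mm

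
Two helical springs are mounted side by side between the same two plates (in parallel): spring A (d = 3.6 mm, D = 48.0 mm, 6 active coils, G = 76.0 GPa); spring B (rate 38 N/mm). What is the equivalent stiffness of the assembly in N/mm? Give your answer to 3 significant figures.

40.4 N/mm

k_A = Gd⁴/(8D³N_a) = (76.0×10³)(3.6⁴)/(8·48.0³·6) = 2.4047 N/mm
Parallel: k_eq = 2.4047 + 38 = 40.405 N/mm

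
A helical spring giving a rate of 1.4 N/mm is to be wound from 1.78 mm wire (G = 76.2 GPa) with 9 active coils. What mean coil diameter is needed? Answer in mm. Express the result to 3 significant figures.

19.7 mm

D = (Gd⁴/(8N_a·k))^(1/3) = (76.2×10³·1.78⁴/(8·9·1.4))^(1/3)
  = (7588.82)^(1/3) = 19.6513 mm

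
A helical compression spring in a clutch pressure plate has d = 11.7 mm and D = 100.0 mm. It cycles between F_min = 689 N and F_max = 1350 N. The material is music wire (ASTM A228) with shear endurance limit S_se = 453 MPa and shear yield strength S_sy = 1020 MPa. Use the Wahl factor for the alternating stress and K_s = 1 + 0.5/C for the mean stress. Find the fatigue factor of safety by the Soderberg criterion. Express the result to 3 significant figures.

3.29

C = D/d = 100.0/11.7 = 8.5470; K_W = (4C−1)/(4C−4)+0.615/C = 1.1713; K_s = 1+0.5/C = 1.0585
F_a = (F_max−F_min)/2 = 330.5 N; F_m = (F_max+F_min)/2 = 1019.5 N
τ_a = K_W·8F_aD/(πd³) = 1.1713 × 52.548 = 61.551 MPa
τ_m = K_s·8F_mD/(πd³) = 1.0585 × 162.1 = 171.58 MPa
Soderberg: 1/n_f = τ_a/S_se + τ_m/S_sy = 61.551/453 + 171.58/1020 = 0.13587 + 0.16821 = 0.30409
n_f = 1/0.30409 = 3.289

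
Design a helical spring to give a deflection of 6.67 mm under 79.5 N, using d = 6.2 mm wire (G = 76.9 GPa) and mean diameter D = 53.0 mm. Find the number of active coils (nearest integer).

8

Required rate k = F/δ = 79.5/6.67 = 11.919 N/mm
N_a = Gd⁴/(8D³k) = (76.9×10³ × 6.2⁴)/(8 × 53.0³ × 11.919)
    = 1.1363e+08 / 1.41958e+07 = 8.004 → 8 coils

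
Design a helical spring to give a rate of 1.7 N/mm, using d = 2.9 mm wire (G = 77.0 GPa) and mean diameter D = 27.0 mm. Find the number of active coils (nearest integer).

N_a = Gd⁴/(8D³k) = (77.0×10³ × 2.9⁴)/(8 × 27.0³ × 1.7)
    = 5.44606e+06 / 267689 = 20.34 → 20 coils

20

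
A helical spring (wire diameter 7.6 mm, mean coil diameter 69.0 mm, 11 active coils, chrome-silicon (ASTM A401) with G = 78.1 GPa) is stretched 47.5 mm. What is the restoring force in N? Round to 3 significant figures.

k = Gd⁴/(8D³N_a) = (78.1×10³)(7.6⁴)/(8·69.0³·11) = 9.0131 N/mm
F = k·δ = 9.0131 × 47.5 = 428.12 N

428 N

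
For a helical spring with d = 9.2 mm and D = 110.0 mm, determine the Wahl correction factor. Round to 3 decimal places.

1.120

C = D/d = 110.0/9.2 = 11.9565
K_W = (4C−1)/(4C−4) + 0.615/C = 46.826/43.826 + 0.0514 = 1.1199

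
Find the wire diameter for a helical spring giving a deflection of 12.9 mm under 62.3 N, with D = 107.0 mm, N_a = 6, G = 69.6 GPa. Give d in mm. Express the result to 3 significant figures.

7.99 mm

Required rate k = F/δ = 62.3/12.9 = 4.8295 N/mm
d = (8D³N_a·k / G)^(1/4) = (8·107.0³·6·4.8295 / (69.6×10³))^0.25
  = (4080.2)^0.25 = 7.9923 mm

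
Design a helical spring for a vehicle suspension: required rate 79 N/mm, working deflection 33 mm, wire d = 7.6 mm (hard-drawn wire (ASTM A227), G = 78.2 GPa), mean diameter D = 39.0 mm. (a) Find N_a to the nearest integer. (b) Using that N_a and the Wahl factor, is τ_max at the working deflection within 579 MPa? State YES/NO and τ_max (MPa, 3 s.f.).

N_a = Gd⁴/(8D³k) = (78.2×10³)(7.6⁴)/(8·39.0³·79) = 6.959 → N_a = 7
Actual rate k = Gd⁴/(8D³·7) = 78.538 N/mm
Working load F = kδ = 78.538·33 = 2591.8 N
C = 39.0/7.6 = 5.1316; K_W = (4C−1)/(4C−4)+0.615/C = 1.3014
τ_max = K_W·8FD/(πd³) = 1.3014·586.35 = 763.06 MPa
τ_max > 579 MPa → exceeds allowable

(a) 7 coils; (b) NO, τ_max = 763 MPa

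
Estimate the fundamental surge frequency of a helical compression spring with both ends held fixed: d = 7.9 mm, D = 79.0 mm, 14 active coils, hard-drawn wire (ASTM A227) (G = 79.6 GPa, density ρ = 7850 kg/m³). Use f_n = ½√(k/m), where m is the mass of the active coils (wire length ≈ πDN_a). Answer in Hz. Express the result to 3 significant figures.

k = Gd⁴/(8D³N_a) = (79.6×10³)(7.9⁴)/(8·79.0³·14) = 5.6146 N/mm = 5614.6 N/m
Wire length L = πDN_a = π·79.0·14 = 3474.6 mm
m = ρ·(πd²/4)·L = 7850 × 49.017×10⁻⁶ m² × 3.4746 m = 1.337 kg
f_n = ½√(k/m) = 0.5·√(5614.6/1.337) = 0.5·√(4199.6) = 32.402 Hz

32.4 Hz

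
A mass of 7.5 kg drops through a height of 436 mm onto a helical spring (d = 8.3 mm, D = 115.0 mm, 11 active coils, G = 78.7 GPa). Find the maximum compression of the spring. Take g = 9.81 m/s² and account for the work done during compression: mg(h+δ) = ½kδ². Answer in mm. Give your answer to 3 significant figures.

k = Gd⁴/(8D³N_a) = (78.7×10³)(8.3⁴)/(8·115.0³·11) = 2.7907 N/mm
W = mg = 7.5 × 9.81 = 73.575 N
½kδ² − Wδ − Wh = 0 → δ = (W + √(W² + 2kWh))/k
δ = (73.575 + √(5413.3 + 179043))/2.7907 = (73.575 + 429.48)/2.7907 = 180.26 mm

180 mm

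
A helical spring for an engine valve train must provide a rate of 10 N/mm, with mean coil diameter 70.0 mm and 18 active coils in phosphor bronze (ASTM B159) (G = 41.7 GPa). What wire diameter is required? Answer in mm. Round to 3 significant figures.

10.4 mm

d = (8D³N_a·k / G)^(1/4) = (8·70.0³·18·10 / (41.7×10³))^0.25
  = (11845)^0.25 = 10.4323 mm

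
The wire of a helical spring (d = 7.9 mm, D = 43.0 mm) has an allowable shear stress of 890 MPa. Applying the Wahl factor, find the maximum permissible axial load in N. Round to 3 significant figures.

C = D/d = 43.0/7.9 = 5.4430
K_W = (4C−1)/(4C−4) + 0.615/C = 20.772/17.772 + 0.1130 = 1.2818
τ_max = K·8FD/(πd³) → F_max = τ_allow·πd³/(8DK)
F_max = 890·π·7.9³/(8·43.0·1.2818) = 1.3785e+06/440.94 = 3126.4 N

3130 N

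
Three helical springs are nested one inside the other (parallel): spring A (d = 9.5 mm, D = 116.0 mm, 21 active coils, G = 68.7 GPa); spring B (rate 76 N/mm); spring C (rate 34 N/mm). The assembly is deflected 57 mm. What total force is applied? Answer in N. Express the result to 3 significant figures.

6390 N

k_A = Gd⁴/(8D³N_a) = (68.7×10³)(9.5⁴)/(8·116.0³·21) = 2.1339 N/mm
Parallel: k_eq = 2.1339 + 76 + 34 = 112.13 N/mm
F = k_eq·δ = 112.13·57 = 6391.6 N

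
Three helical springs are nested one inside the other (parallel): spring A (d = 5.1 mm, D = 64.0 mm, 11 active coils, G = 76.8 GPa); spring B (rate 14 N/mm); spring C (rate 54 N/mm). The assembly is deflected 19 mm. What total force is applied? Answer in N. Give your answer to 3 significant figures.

1330 N

k_A = Gd⁴/(8D³N_a) = (76.8×10³)(5.1⁴)/(8·64.0³·11) = 2.2523 N/mm
Parallel: k_eq = 2.2523 + 14 + 54 = 70.252 N/mm
F = k_eq·δ = 70.252·19 = 1334.8 N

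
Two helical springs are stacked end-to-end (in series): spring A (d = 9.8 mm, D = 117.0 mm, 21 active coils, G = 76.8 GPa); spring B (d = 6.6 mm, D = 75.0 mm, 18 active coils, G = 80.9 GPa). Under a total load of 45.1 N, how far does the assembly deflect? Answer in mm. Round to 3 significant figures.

k_A = Gd⁴/(8D³N_a) = (76.8×10³)(9.8⁴)/(8·117.0³·21) = 2.6327 N/mm
k_B = Gd⁴/(8D³N_a) = (80.9×10³)(6.6⁴)/(8·75.0³·18) = 2.5268 N/mm
Series: 1/k_eq = 1/2.6327 + 1/2.5268 = 0.77559; k_eq = 1.2893 N/mm
δ = F/k_eq = 45.1/1.2893 = 34.979 mm

35.0 mm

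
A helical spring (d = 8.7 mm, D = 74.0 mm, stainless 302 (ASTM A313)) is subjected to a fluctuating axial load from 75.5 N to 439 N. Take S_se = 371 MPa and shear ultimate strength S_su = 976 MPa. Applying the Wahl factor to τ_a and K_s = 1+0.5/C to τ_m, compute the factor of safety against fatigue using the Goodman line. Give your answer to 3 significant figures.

C = D/d = 74.0/8.7 = 8.5057; K_W = (4C−1)/(4C−4)+0.615/C = 1.1722; K_s = 1+0.5/C = 1.0588
F_a = (F_max−F_min)/2 = 181.75 N; F_m = (F_max+F_min)/2 = 257.25 N
τ_a = K_W·8F_aD/(πd³) = 1.1722 × 52.01 = 60.968 MPa
τ_m = K_s·8F_mD/(πd³) = 1.0588 × 73.616 = 77.943 MPa
Goodman: 1/n_f = τ_a/S_se + τ_m/S_su = 60.968/371 + 77.943/976 = 0.16433 + 0.07986 = 0.24419
n_f = 1/0.24419 = 4.095

4.10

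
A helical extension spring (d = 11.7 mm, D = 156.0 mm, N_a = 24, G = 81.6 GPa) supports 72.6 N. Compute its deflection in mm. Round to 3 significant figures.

34.6 mm

k = Gd⁴/(8D³N_a) = (81.6×10³)(11.7⁴)/(8·156.0³·24) = 2.0978 N/mm
δ = F/k = 72.6 / 2.0978 = 34.608 mm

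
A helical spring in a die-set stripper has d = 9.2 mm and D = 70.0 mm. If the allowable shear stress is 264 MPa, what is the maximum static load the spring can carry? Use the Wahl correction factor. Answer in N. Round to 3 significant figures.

966 N

C = D/d = 70.0/9.2 = 7.6087
K_W = (4C−1)/(4C−4) + 0.615/C = 29.435/26.435 + 0.0808 = 1.1943
τ_max = K·8FD/(πd³) → F_max = τ_allow·πd³/(8DK)
F_max = 264·π·9.2³/(8·70.0·1.1943) = 6.4583e+05/668.82 = 965.63 N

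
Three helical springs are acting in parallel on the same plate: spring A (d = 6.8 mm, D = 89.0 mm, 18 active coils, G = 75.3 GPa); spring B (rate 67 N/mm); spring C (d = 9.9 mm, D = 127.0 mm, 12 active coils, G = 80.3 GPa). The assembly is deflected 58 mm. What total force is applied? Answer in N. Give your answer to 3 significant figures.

4210 N

k_A = Gd⁴/(8D³N_a) = (75.3×10³)(6.8⁴)/(8·89.0³·18) = 1.586 N/mm
k_C = Gd⁴/(8D³N_a) = (80.3×10³)(9.9⁴)/(8·127.0³·12) = 3.9226 N/mm
Parallel: k_eq = 1.586 + 67 + 3.9226 = 72.509 N/mm
F = k_eq·δ = 72.509·58 = 4205.5 N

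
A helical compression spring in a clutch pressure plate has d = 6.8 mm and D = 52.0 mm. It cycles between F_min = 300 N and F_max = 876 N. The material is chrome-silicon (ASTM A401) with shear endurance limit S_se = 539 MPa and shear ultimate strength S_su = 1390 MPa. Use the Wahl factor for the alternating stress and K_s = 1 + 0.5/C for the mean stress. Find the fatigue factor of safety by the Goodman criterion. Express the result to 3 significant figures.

C = D/d = 52.0/6.8 = 7.6471; K_W = (4C−1)/(4C−4)+0.615/C = 1.1933; K_s = 1+0.5/C = 1.0654
F_a = (F_max−F_min)/2 = 288 N; F_m = (F_max+F_min)/2 = 588 N
τ_a = K_W·8F_aD/(πd³) = 1.1933 × 121.29 = 144.72 MPa
τ_m = K_s·8F_mD/(πd³) = 1.0654 × 247.62 = 263.82 MPa
Goodman: 1/n_f = τ_a/S_se + τ_m/S_su = 144.72/539 + 263.82/1390 = 0.26851 + 0.18980 = 0.4583
n_f = 1/0.4583 = 2.182

2.18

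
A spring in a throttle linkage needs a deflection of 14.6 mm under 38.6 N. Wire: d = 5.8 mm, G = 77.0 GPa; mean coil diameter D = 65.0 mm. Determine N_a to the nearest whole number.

15

Required rate k = F/δ = 38.6/14.6 = 2.6438 N/mm
N_a = Gd⁴/(8D³k) = (77.0×10³ × 5.8⁴)/(8 × 65.0³ × 2.6438)
    = 8.7137e+07 / 5.80851e+06 = 15 → 15 coils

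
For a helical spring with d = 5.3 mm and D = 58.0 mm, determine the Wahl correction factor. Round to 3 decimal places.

1.132

C = D/d = 58.0/5.3 = 10.9434
K_W = (4C−1)/(4C−4) + 0.615/C = 42.774/39.774 + 0.0562 = 1.1316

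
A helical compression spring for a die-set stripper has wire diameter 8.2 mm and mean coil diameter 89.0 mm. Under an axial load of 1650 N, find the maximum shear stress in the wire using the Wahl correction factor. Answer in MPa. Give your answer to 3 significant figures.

Spring index C = D/d = 89.0/8.2 = 10.8537
K_W = (4C−1)/(4C−4) + 0.615/C = 42.415/39.415 + 0.0567 = 1.1328
τ₀ = 8FD/(πd³) = 8·1650·89.0/(π·8.2³) = 1.1748e+06/1732.2 = 678.22 MPa
τ_max = K·τ₀ = 1.1328 × 678.22 = 768.28 MPa

768 MPa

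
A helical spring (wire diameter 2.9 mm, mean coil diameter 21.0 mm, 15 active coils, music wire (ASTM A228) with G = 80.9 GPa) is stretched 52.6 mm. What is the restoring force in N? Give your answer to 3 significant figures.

k = Gd⁴/(8D³N_a) = (80.9×10³)(2.9⁴)/(8·21.0³·15) = 5.1487 N/mm
F = k·δ = 5.1487 × 52.6 = 270.82 N

271 N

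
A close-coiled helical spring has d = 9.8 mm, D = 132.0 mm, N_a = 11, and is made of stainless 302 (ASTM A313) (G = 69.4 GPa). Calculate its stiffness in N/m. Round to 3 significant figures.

3160 N/m

k = Gd⁴/(8D³N_a) = (69.4×10³ × 9.8⁴) / (8 × 132.0³ × 11)
  = 6.40124e+08 / 2.02397e+08 = 3.1627 N/mm = 3162.7 N/m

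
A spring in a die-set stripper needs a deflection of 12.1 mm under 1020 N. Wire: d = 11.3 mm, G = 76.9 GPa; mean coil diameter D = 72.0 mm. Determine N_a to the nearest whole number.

Required rate k = F/δ = 1020/12.1 = 84.298 N/mm
N_a = Gd⁴/(8D³k) = (76.9×10³ × 11.3⁴)/(8 × 72.0³ × 84.298)
    = 1.25383e+09 / 2.51711e+08 = 4.981 → 5 coils

5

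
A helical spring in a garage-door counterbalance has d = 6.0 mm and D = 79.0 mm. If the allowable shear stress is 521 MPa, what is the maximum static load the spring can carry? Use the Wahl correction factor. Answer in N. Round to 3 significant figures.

C = D/d = 79.0/6.0 = 13.1667
K_W = (4C−1)/(4C−4) + 0.615/C = 51.667/48.667 + 0.0467 = 1.1084
τ_max = K·8FD/(πd³) → F_max = τ_allow·πd³/(8DK)
F_max = 521·π·6.0³/(8·79.0·1.1084) = 3.5354e+05/700.48 = 504.72 N

505 N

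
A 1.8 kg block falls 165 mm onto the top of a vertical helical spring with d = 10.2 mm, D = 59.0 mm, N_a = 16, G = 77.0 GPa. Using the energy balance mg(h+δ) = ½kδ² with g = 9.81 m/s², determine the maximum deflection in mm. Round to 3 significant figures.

14.1 mm

k = Gd⁴/(8D³N_a) = (77.0×10³)(10.2⁴)/(8·59.0³·16) = 31.705 N/mm
W = mg = 1.8 × 9.81 = 17.658 N
½kδ² − Wδ − Wh = 0 → δ = (W + √(W² + 2kWh))/k
δ = (17.658 + √(311.8 + 184748))/31.705 = (17.658 + 430.19)/31.705 = 14.125 mm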